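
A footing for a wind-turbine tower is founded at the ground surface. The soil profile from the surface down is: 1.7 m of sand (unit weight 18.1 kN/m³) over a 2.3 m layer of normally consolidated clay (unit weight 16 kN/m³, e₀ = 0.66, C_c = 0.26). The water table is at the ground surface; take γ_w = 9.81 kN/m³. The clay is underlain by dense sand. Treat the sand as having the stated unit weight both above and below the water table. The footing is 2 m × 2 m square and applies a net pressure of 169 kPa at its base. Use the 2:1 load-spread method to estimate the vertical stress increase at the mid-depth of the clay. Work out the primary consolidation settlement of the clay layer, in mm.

Mid-depth of clay below the ground surface: z = 1.7 + 2.3/2 = 2.85 m.
Total vertical stress at mid-clay: σ_v = 18.1×1.7 + 16×1.15 = 49.17 kPa.
Pore pressure: u = 9.81×(2.85 − 0) = 27.959 kPa.
Initial effective stress: σ'_0 = σ_v − u = 49.17 − 27.959 = 21.211 kPa.
Stress increase at mid-clay by the 2:1 spreading method:
Δσ = qBL/((B+z)(L+z)) = 169×2×2/((2+2.85)(2+2.85)) = 28.738 kPa
Final effective stress: σ'_f = σ'_0 + Δσ = 21.211 + 28.738 = 49.949 kPa.
Normally consolidated clay, so the full stress increment lies on the virgin compression line:
S_c = C_c·H/(1+e₀)·log₁₀(σ'_f/σ'_0) = 0.26×2.3/(1+0.66)×log₁₀(49.949/21.211)
    = 0.36024 × 0.37197 = 0.134 m

S_c ≈ 134 mm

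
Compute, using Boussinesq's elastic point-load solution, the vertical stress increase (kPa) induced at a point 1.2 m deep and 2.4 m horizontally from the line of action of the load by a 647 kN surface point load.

Boussinesq vertical stress below a point load on an elastic half-space:
Δσ_z = 3P/(2πz²) · [1 + (r/z)²]^(−5/2)
r/z = 2.4/1.2 = 2; [1+(r/z)²]^(−5/2) = 0.017889.
Δσ_z = 3×647/(2π×1.2²) × 0.017889 = 214.53 × 0.017889 = 3.838 kPa

Δσ_z ≈ 3.84 kPa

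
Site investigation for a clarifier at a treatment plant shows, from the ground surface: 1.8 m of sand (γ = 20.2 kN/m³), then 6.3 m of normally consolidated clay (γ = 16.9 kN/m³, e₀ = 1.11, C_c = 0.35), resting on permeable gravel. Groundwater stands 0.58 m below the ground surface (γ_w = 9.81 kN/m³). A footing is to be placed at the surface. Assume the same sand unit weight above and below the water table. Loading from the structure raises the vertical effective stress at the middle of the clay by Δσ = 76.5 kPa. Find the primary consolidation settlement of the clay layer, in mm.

S_c ≈ 440 mm

Mid-depth of clay below the ground surface: z = 1.8 + 6.3/2 = 4.95 m.
Total vertical stress at mid-clay: σ_v = 20.2×1.8 + 16.9×3.15 = 89.595 kPa.
Pore pressure: u = 9.81×(4.95 − 0.58) = 42.87 kPa.
Initial effective stress: σ'_0 = σ_v − u = 89.595 − 42.87 = 46.725 kPa.
Final effective stress: σ'_f = σ'_0 + Δσ = 46.725 + 76.5 = 123.22 kPa.
Normally consolidated clay, so the full stress increment lies on the virgin compression line:
S_c = C_c·H/(1+e₀)·log₁₀(σ'_f/σ'_0) = 0.35×6.3/(1+1.11)×log₁₀(123.22/46.725)
    = 1.045 × 0.42113 = 0.4401 m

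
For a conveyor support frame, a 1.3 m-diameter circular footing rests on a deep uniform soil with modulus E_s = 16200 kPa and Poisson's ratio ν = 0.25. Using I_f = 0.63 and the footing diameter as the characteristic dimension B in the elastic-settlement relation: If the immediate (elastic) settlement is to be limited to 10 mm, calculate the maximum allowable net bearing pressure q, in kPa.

S_e = q·B·(1−ν²)/E_s · I_f  ⇒  q = S_e·E_s / (B·(1−ν²)·I_f).
q = 0.01 × 16200 / (1.3 × 0.9375 × 0.63) = 211 kPa

q ≈ 211 kPa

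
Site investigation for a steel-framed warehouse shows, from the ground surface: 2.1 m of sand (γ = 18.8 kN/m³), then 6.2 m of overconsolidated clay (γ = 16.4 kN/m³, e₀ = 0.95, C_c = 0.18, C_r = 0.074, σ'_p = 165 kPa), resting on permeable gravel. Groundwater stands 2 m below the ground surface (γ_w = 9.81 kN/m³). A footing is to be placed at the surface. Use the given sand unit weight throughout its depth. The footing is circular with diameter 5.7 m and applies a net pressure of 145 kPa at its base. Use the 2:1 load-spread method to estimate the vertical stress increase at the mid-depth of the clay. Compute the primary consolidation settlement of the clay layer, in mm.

Mid-depth of clay below the ground surface: z = 2.1 + 6.2/2 = 5.2 m.
Total vertical stress at mid-clay: σ_v = 18.8×2.1 + 16.4×3.1 = 90.32 kPa.
Pore pressure: u = 9.81×(5.2 − 2) = 31.392 kPa.
Initial effective stress: σ'_0 = σ_v − u = 90.32 − 31.392 = 58.928 kPa.
Stress increase at mid-clay by the 2:1 spreading method:
Δσ ≈ qD²/(D+z)² = 145×5.7²/(5.7+5.2)² = 39.652 kPa
Final effective stress: σ'_f = 58.928 + 39.652 = 98.58 kPa.
σ'_f = 98.58 ≤ σ'_p = 165 kPa, so the clay remains overconsolidated and only the recompression index applies:
S_c = C_r·H/(1+e₀)·log₁₀(σ'_f/σ'_0) = 0.074×6.2/1.95×log₁₀(98.58/58.928)
    = 0.23528 × 0.22347 = 0.05258 m

S_c ≈ 52.6 mm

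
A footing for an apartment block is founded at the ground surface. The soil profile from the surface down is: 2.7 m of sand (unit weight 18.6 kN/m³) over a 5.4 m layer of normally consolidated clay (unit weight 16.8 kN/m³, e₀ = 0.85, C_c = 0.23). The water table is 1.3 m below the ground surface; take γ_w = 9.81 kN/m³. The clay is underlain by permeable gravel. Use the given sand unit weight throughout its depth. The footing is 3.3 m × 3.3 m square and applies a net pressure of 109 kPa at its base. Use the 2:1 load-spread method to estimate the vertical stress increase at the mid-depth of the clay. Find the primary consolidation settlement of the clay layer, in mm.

S_c ≈ 72.7 mm

Mid-depth of clay below the ground surface: z = 2.7 + 5.4/2 = 5.4 m.
Total vertical stress at mid-clay: σ_v = 18.6×2.7 + 16.8×2.7 = 95.58 kPa.
Pore pressure: u = 9.81×(5.4 − 1.3) = 40.221 kPa.
Initial effective stress: σ'_0 = σ_v − u = 95.58 − 40.221 = 55.359 kPa.
Stress increase at mid-clay by the 2:1 spreading method:
Δσ = qBL/((B+z)(L+z)) = 109×3.3×3.3/((3.3+5.4)(3.3+5.4)) = 15.683 kPa
Final effective stress: σ'_f = σ'_0 + Δσ = 55.359 + 15.683 = 71.042 kPa.
Normally consolidated clay, so the full stress increment lies on the virgin compression line:
S_c = C_c·H/(1+e₀)·log₁₀(σ'_f/σ'_0) = 0.23×5.4/(1+0.85)×log₁₀(71.042/55.359)
    = 0.67135 × 0.10833 = 0.07273 m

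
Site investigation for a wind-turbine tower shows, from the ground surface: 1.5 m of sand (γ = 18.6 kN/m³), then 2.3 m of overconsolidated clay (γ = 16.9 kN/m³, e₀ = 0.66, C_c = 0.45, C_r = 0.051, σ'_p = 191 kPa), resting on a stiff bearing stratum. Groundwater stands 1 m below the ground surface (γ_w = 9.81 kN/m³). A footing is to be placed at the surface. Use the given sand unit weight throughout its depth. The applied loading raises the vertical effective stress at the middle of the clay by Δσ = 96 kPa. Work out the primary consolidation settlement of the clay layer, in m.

Mid-depth of clay below the ground surface: z = 1.5 + 2.3/2 = 2.65 m.
Total vertical stress at mid-clay: σ_v = 18.6×1.5 + 16.9×1.15 = 47.335 kPa.
Pore pressure: u = 9.81×(2.65 − 1) = 16.186 kPa.
Initial effective stress: σ'_0 = σ_v − u = 47.335 − 16.186 = 31.149 kPa.
Final effective stress: σ'_f = 31.149 + 96 = 127.15 kPa.
σ'_f = 127.15 ≤ σ'_p = 191 kPa, so the clay remains overconsolidated and only the recompression index applies:
S_c = C_r·H/(1+e₀)·log₁₀(σ'_f/σ'_0) = 0.051×2.3/1.66×log₁₀(127.15/31.149)
    = 0.07066 × 0.61087 = 0.04316 m

S_c ≈ 0.0432 m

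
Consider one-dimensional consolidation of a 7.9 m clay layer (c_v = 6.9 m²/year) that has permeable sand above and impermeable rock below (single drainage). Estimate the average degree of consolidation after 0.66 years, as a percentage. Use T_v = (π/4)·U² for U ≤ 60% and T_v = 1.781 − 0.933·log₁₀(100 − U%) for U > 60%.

U ≈ 30.5 %

Drainage path length: H_d = H = 7.9 m (single drainage).
T_v = c_v·t/H_d² = 6.9×0.66/7.9² = 0.072969.
T_v = 0.072969 corresponds to the U ≤ 60% branch:
U = √(4T_v/π) = 0.3048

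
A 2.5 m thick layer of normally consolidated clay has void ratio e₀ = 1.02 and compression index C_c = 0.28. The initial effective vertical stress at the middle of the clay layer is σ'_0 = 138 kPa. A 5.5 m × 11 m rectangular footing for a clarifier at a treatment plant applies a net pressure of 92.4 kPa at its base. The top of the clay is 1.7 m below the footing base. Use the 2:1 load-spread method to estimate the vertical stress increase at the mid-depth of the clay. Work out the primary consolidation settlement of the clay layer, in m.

S_c ≈ 0.0445 m

Mid-depth of clay below the footing base: z = 1.7 + 2.5/2 = 2.95 m.
Stress increase at mid-clay by the 2:1 spreading method:
Δσ = qBL/((B+z)(L+z)) = 92.4×5.5×11/((5.5+2.95)(11+2.95)) = 47.424 kPa
Final effective stress: σ'_f = σ'_0 + Δσ = 138 + 47.424 = 185.42 kPa.
Normally consolidated clay, so the full stress increment lies on the virgin compression line:
S_c = C_c·H/(1+e₀)·log₁₀(σ'_f/σ'_0) = 0.28×2.5/(1+1.02)×log₁₀(185.42/138)
    = 0.34653 × 0.12828 = 0.04445 m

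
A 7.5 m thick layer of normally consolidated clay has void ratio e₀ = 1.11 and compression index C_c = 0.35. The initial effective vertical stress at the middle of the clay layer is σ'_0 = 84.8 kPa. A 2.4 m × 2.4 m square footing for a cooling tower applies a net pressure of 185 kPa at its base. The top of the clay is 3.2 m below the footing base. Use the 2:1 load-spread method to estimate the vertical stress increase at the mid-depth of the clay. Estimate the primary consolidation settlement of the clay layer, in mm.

Mid-depth of clay below the footing base: z = 3.2 + 7.5/2 = 6.95 m.
Stress increase at mid-clay by the 2:1 spreading method:
Δσ = qBL/((B+z)(L+z)) = 185×2.4×2.4/((2.4+6.95)(2.4+6.95)) = 12.189 kPa
Final effective stress: σ'_f = σ'_0 + Δσ = 84.8 + 12.189 = 96.989 kPa.
Normally consolidated clay, so the full stress increment lies on the virgin compression line:
S_c = C_c·H/(1+e₀)·log₁₀(σ'_f/σ'_0) = 0.35×7.5/(1+1.11)×log₁₀(96.989/84.8)
    = 1.2441 × 0.058327 = 0.07256 m

S_c ≈ 72.6 mm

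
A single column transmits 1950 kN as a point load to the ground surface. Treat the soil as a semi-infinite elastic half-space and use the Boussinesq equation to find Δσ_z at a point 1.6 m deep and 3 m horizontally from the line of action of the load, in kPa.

Δσ_z ≈ 8.39 kPa

Boussinesq vertical stress below a point load on an elastic half-space:
Δσ_z = 3P/(2πz²) · [1 + (r/z)²]^(−5/2)
r/z = 3/1.6 = 1.875; [1+(r/z)²]^(−5/2) = 0.023078.
Δσ_z = 3×1950/(2π×1.6²) × 0.023078 = 363.69 × 0.023078 = 8.393 kPa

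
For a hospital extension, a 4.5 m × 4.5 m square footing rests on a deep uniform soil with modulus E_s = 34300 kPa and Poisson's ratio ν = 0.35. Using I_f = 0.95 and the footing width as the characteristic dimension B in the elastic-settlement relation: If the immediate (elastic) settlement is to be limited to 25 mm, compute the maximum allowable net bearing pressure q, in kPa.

S_e = q·B·(1−ν²)/E_s · I_f  ⇒  q = S_e·E_s / (B·(1−ν²)·I_f).
q = 0.025 × 34300 / (4.5 × 0.8775 × 0.95) = 228.6 kPa

q ≈ 229 kPa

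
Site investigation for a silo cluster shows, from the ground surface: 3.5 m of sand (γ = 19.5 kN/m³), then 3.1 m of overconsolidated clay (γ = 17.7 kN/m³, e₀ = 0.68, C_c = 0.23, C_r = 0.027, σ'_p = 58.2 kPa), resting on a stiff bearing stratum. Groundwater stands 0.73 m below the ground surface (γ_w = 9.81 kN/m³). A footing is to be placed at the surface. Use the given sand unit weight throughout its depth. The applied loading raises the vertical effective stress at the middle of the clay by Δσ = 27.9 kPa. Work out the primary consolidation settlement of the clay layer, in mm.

Mid-depth of clay below the ground surface: z = 3.5 + 3.1/2 = 5.05 m.
Total vertical stress at mid-clay: σ_v = 19.5×3.5 + 17.7×1.55 = 95.685 kPa.
Pore pressure: u = 9.81×(5.05 − 0.73) = 42.379 kPa.
Initial effective stress: σ'_0 = σ_v − u = 95.685 − 42.379 = 53.306 kPa.
Final effective stress: σ'_f = 53.306 + 27.9 = 81.206 kPa.
σ'_f = 81.206 > σ'_p = 58.2 kPa, so the stress path crosses the preconsolidation pressure — recompression up to σ'_p, then virgin compression beyond:
S_c = H/(1+e₀)·[C_r·log₁₀(σ'_p/σ'_0) + C_c·log₁₀(σ'_f/σ'_p)]
    = 3.1/1.68 × [0.027×log₁₀(58.2/53.306) + 0.23×log₁₀(81.206/58.2)]
    = 1.8452 × [0.00103 + 0.033273] = 0.0633 m

S_c ≈ 63.3 mm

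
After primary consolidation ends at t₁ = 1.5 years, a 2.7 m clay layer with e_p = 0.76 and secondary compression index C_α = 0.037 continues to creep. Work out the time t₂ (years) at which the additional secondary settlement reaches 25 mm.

S_s = C_α·H/(1+e_p)·log₁₀(t₂/t₁) ⇒ log₁₀(t₂/t₁) = S_s·(1+e_p)/(C_α·H).
log₁₀(t₂/t₁) = 0.025 × (1+0.76) / (0.037×2.7) = 0.4404
t₂ = t₁ × 10^0.4404 = 1.5 × 2.757 = 4.136 years

t₂ ≈ 4.14 years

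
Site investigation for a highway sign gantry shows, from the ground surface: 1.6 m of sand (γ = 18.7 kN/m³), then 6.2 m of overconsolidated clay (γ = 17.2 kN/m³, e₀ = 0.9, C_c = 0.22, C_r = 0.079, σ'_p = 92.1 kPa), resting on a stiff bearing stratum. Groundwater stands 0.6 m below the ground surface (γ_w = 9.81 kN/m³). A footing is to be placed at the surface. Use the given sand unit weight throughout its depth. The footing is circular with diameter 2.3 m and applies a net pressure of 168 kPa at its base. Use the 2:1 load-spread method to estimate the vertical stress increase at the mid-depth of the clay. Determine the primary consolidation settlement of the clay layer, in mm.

S_c ≈ 39.4 mm

Mid-depth of clay below the ground surface: z = 1.6 + 6.2/2 = 4.7 m.
Total vertical stress at mid-clay: σ_v = 18.7×1.6 + 17.2×3.1 = 83.24 kPa.
Pore pressure: u = 9.81×(4.7 − 0.6) = 40.221 kPa.
Initial effective stress: σ'_0 = σ_v − u = 83.24 − 40.221 = 43.019 kPa.
Stress increase at mid-clay by the 2:1 spreading method:
Δσ ≈ qD²/(D+z)² = 168×2.3²/(2.3+4.7)² = 18.137 kPa
Final effective stress: σ'_f = 43.019 + 18.137 = 61.156 kPa.
σ'_f = 61.156 ≤ σ'_p = 92.1 kPa, so the clay remains overconsolidated and only the recompression index applies:
S_c = C_r·H/(1+e₀)·log₁₀(σ'_f/σ'_0) = 0.079×6.2/1.9×log₁₀(61.156/43.019)
    = 0.25779 × 0.15278 = 0.03939 m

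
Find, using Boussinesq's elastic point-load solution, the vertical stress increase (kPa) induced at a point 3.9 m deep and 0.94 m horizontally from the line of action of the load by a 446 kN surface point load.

Boussinesq vertical stress below a point load on an elastic half-space:
Δσ_z = 3P/(2πz²) · [1 + (r/z)²]^(−5/2)
r/z = 0.94/3.9 = 0.24103; [1+(r/z)²]^(−5/2) = 0.86834.
Δσ_z = 3×446/(2π×3.9²) × 0.86834 = 14.001 × 0.86834 = 12.16 kPa

Δσ_z ≈ 12.2 kPa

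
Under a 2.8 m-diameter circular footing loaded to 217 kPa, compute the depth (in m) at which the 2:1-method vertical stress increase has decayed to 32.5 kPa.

z ≈ 4.44 m

2:1 spreading — at depth z the loaded area has grown by z in each plan dimension:
qD²/(D+z)² = Δσ_z ⇒ z = D(√(q/Δσ_z) − 1) = 2.8×(√(217/32.5) − 1) = 4.435 m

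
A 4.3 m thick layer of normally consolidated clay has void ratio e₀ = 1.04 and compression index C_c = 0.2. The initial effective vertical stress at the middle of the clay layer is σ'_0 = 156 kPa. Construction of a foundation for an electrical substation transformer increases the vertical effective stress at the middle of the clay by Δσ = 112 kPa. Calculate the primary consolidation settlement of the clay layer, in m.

Final effective stress: σ'_f = σ'_0 + Δσ = 156 + 112 = 268 kPa.
Normally consolidated clay, so the full stress increment lies on the virgin compression line:
S_c = C_c·H/(1+e₀)·log₁₀(σ'_f/σ'_0) = 0.2×4.3/(1+1.04)×log₁₀(268/156)
    = 0.42157 × 0.23501 = 0.09907 m

S_c ≈ 0.0991 m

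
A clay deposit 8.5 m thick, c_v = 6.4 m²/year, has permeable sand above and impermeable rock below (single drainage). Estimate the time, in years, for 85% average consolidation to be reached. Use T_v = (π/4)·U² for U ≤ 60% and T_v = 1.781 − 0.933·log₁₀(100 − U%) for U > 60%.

t ≈ 7.72 years

Drainage path length: H_d = H = 8.5 m (single drainage).
U > 60%: T_v = 1.781 − 0.933·log₁₀(100 − 85) = 0.68371.
t = T_v·H_d²/c_v = 0.68371×8.5²/6.4 = 7.718 years.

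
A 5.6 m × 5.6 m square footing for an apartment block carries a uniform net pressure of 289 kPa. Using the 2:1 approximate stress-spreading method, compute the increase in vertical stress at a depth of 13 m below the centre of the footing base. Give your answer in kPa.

By the 2:1 method the load spreads at 1 horizontal : 2 vertical, so at depth z the loaded area has grown by z in each plan dimension:
Δσ = qBL/((B+z)(L+z)) = 289×5.6×5.6/((5.6+13)(5.6+13)) = 26.197 kPa

Δσ_z ≈ 26.2 kPa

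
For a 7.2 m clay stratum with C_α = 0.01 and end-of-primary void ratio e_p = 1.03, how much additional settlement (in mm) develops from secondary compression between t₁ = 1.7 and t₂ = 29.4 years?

S_s ≈ 43.9 mm

Secondary compression: S_s = C_α·H/(1+e_p)·log₁₀(t₂/t₁)
S_s = 0.01×7.2/(1+1.03)×log₁₀(29.4/1.7)
    = 0.03547 × 1.238 = 0.04391 m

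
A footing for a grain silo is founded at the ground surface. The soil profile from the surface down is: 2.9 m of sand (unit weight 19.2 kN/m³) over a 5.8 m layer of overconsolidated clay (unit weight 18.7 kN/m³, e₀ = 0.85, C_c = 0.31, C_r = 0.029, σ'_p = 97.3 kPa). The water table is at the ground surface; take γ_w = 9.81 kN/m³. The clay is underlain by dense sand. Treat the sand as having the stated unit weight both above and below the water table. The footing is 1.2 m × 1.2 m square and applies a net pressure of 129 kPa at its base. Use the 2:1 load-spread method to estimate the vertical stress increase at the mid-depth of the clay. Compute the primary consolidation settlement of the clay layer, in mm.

Mid-depth of clay below the ground surface: z = 2.9 + 5.8/2 = 5.8 m.
Total vertical stress at mid-clay: σ_v = 19.2×2.9 + 18.7×2.9 = 109.91 kPa.
Pore pressure: u = 9.81×(5.8 − 0) = 56.898 kPa.
Initial effective stress: σ'_0 = σ_v − u = 109.91 − 56.898 = 53.012 kPa.
Stress increase at mid-clay by the 2:1 spreading method:
Δσ = qBL/((B+z)(L+z)) = 129×1.2×1.2/((1.2+5.8)(1.2+5.8)) = 3.791 kPa
Final effective stress: σ'_f = 53.012 + 3.791 = 56.803 kPa.
σ'_f = 56.803 ≤ σ'_p = 97.3 kPa, so the clay remains overconsolidated and only the recompression index applies:
S_c = C_r·H/(1+e₀)·log₁₀(σ'_f/σ'_0) = 0.029×5.8/1.85×log₁₀(56.803/53.012)
    = 0.090918 × 0.029997 = 0.002727 m

S_c ≈ 2.73 mm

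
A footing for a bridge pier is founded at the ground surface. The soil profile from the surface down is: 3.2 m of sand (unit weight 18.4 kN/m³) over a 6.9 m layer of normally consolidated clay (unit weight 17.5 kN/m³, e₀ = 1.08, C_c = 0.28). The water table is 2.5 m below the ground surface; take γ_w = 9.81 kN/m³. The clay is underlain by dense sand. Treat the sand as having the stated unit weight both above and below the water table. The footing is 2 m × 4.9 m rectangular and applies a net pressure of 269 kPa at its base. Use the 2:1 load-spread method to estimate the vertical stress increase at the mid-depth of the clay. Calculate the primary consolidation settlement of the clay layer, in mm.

Mid-depth of clay below the ground surface: z = 3.2 + 6.9/2 = 6.65 m.
Total vertical stress at mid-clay: σ_v = 18.4×3.2 + 17.5×3.45 = 119.25 kPa.
Pore pressure: u = 9.81×(6.65 − 2.5) = 40.712 kPa.
Initial effective stress: σ'_0 = σ_v − u = 119.25 − 40.712 = 78.538 kPa.
Stress increase at mid-clay by the 2:1 spreading method:
Δσ = qBL/((B+z)(L+z)) = 269×2×4.9/((2+6.65)(4.9+6.65)) = 26.386 kPa
Final effective stress: σ'_f = σ'_0 + Δσ = 78.538 + 26.386 = 104.92 kPa.
Normally consolidated clay, so the full stress increment lies on the virgin compression line:
S_c = C_c·H/(1+e₀)·log₁₀(σ'_f/σ'_0) = 0.28×6.9/(1+1.08)×log₁₀(104.92/78.538)
    = 0.92885 × 0.12578 = 0.1168 m

S_c ≈ 117 mm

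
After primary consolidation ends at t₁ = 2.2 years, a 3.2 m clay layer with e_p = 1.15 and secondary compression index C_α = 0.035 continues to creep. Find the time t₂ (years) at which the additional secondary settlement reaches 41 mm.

t₂ ≈ 13.5 years

S_s = C_α·H/(1+e_p)·log₁₀(t₂/t₁) ⇒ log₁₀(t₂/t₁) = S_s·(1+e_p)/(C_α·H).
log₁₀(t₂/t₁) = 0.041 × (1+1.15) / (0.035×3.2) = 0.7871
t₂ = t₁ × 10^0.7871 = 2.2 × 6.124 = 13.47 years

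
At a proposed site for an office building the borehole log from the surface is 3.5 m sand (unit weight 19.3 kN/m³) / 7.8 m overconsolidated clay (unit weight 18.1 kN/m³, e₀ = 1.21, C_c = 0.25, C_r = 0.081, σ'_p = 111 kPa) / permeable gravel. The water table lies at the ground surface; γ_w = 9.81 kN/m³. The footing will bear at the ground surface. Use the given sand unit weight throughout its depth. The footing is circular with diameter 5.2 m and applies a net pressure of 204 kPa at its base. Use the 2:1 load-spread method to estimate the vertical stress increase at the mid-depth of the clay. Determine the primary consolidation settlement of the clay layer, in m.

S_c ≈ 0.0528 m

Mid-depth of clay below the ground surface: z = 3.5 + 7.8/2 = 7.4 m.
Total vertical stress at mid-clay: σ_v = 19.3×3.5 + 18.1×3.9 = 138.14 kPa.
Pore pressure: u = 9.81×(7.4 − 0) = 72.594 kPa.
Initial effective stress: σ'_0 = σ_v − u = 138.14 − 72.594 = 65.546 kPa.
Stress increase at mid-clay by the 2:1 spreading method:
Δσ ≈ qD²/(D+z)² = 204×5.2²/(5.2+7.4)² = 34.745 kPa
Final effective stress: σ'_f = 65.546 + 34.745 = 100.29 kPa.
σ'_f = 100.29 ≤ σ'_p = 111 kPa, so the clay remains overconsolidated and only the recompression index applies:
S_c = C_r·H/(1+e₀)·log₁₀(σ'_f/σ'_0) = 0.081×7.8/2.21×log₁₀(100.29/65.546)
    = 0.28588 × 0.18471 = 0.05281 m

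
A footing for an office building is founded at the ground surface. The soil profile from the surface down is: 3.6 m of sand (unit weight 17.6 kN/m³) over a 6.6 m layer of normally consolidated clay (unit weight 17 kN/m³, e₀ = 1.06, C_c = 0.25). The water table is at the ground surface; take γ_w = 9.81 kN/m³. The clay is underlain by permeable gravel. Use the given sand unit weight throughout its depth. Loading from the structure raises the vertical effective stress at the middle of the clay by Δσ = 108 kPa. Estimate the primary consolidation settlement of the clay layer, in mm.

Mid-depth of clay below the ground surface: z = 3.6 + 6.6/2 = 6.9 m.
Total vertical stress at mid-clay: σ_v = 17.6×3.6 + 17×3.3 = 119.46 kPa.
Pore pressure: u = 9.81×(6.9 − 0) = 67.689 kPa.
Initial effective stress: σ'_0 = σ_v − u = 119.46 − 67.689 = 51.771 kPa.
Final effective stress: σ'_f = σ'_0 + Δσ = 51.771 + 108 = 159.77 kPa.
Normally consolidated clay, so the full stress increment lies on the virgin compression line:
S_c = C_c·H/(1+e₀)·log₁₀(σ'_f/σ'_0) = 0.25×6.6/(1+1.06)×log₁₀(159.77/51.771)
    = 0.80097 × 0.48941 = 0.392 m

S_c ≈ 392 mm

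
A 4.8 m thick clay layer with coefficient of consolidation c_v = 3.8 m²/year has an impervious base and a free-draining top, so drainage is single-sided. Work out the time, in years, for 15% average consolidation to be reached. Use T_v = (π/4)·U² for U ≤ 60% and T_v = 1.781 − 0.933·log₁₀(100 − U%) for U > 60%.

Drainage path length: H_d = H = 4.8 m (single drainage).
U ≤ 60%: T_v = (π/4)·U² = (π/4)×0.15² = 0.017671.
t = T_v·H_d²/c_v = 0.017671×4.8²/3.8 = 0.1071 years.

t ≈ 0.107 years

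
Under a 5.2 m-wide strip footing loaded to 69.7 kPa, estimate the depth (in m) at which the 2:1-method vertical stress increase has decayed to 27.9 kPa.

z ≈ 7.79 m

2:1 spreading — at depth z the loaded area has grown by z in each plan dimension:
qB/(B+z) = Δσ_z ⇒ z = qB/Δσ_z − B = 69.7×5.2/27.9 − 5.2 = 7.791 m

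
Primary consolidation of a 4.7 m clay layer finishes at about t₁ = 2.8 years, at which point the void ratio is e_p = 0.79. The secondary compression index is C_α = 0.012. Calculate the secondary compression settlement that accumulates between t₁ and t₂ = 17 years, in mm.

Secondary compression: S_s = C_α·H/(1+e_p)·log₁₀(t₂/t₁)
S_s = 0.012×4.7/(1+0.79)×log₁₀(17/2.8)
    = 0.03151 × 0.7833 = 0.02468 m

S_s ≈ 24.7 mm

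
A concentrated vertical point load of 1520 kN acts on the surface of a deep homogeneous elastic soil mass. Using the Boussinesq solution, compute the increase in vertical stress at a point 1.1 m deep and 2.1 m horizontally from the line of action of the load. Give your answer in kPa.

Boussinesq vertical stress below a point load on an elastic half-space:
Δσ_z = 3P/(2πz²) · [1 + (r/z)²]^(−5/2)
r/z = 2.1/1.1 = 1.9091; [1+(r/z)²]^(−5/2) = 0.021509.
Δσ_z = 3×1520/(2π×1.1²) × 0.021509 = 599.79 × 0.021509 = 12.9 kPa

Δσ_z ≈ 12.9 kPa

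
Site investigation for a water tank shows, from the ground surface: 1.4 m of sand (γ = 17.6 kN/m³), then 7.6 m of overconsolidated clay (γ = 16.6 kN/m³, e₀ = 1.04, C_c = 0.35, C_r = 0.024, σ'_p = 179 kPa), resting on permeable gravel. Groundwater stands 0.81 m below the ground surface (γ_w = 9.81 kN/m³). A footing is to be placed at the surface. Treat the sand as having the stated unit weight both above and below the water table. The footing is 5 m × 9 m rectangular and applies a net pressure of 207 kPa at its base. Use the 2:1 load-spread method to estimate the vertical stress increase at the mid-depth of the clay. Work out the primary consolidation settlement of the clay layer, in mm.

Mid-depth of clay below the ground surface: z = 1.4 + 7.6/2 = 5.2 m.
Total vertical stress at mid-clay: σ_v = 17.6×1.4 + 16.6×3.8 = 87.72 kPa.
Pore pressure: u = 9.81×(5.2 − 0.81) = 43.066 kPa.
Initial effective stress: σ'_0 = σ_v − u = 87.72 − 43.066 = 44.654 kPa.
Stress increase at mid-clay by the 2:1 spreading method:
Δσ = qBL/((B+z)(L+z)) = 207×5×9/((5+5.2)(9+5.2)) = 64.312 kPa
Final effective stress: σ'_f = 44.654 + 64.312 = 108.97 kPa.
σ'_f = 108.97 ≤ σ'_p = 179 kPa, so the clay remains overconsolidated and only the recompression index applies:
S_c = C_r·H/(1+e₀)·log₁₀(σ'_f/σ'_0) = 0.024×7.6/2.04×log₁₀(108.97/44.654)
    = 0.089412 × 0.38745 = 0.03464 m

S_c ≈ 34.6 mm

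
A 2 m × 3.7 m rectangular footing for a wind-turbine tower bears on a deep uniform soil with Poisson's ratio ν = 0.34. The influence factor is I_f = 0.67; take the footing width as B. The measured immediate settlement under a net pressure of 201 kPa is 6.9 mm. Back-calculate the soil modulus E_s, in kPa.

E_s ≈ 34500 kPa

S_e = q·B·(1−ν²)/E_s · I_f  ⇒  E_s = q·B·(1−ν²)·I_f / S_e.
E_s = 201 × 2 × 0.8844 × 0.67 / 0.0069 = 34520 kPa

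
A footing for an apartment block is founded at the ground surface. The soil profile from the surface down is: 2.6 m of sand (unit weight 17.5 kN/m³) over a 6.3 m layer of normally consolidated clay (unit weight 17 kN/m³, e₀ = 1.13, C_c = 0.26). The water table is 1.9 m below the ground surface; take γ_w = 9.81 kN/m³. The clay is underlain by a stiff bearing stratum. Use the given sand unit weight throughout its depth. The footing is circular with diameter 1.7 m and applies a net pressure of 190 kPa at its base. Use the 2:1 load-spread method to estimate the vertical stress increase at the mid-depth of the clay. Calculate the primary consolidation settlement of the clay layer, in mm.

S_c ≈ 50 mm

Mid-depth of clay below the ground surface: z = 2.6 + 6.3/2 = 5.75 m.
Total vertical stress at mid-clay: σ_v = 17.5×2.6 + 17×3.15 = 99.05 kPa.
Pore pressure: u = 9.81×(5.75 − 1.9) = 37.769 kPa.
Initial effective stress: σ'_0 = σ_v − u = 99.05 − 37.769 = 61.281 kPa.
Stress increase at mid-clay by the 2:1 spreading method:
Δσ ≈ qD²/(D+z)² = 190×1.7²/(1.7+5.75)² = 9.8932 kPa
Final effective stress: σ'_f = σ'_0 + Δσ = 61.281 + 9.8932 = 71.174 kPa.
Normally consolidated clay, so the full stress increment lies on the virgin compression line:
S_c = C_c·H/(1+e₀)·log₁₀(σ'_f/σ'_0) = 0.26×6.3/(1+1.13)×log₁₀(71.174/61.281)
    = 0.76901 × 0.064996 = 0.04998 m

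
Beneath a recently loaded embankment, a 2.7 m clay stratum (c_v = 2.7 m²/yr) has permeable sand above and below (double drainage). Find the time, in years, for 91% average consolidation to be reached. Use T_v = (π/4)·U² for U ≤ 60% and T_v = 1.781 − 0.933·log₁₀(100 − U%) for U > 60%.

t ≈ 0.601 years

Drainage path length: H_d = H/2 = 1.35 m (double drainage).
U > 60%: T_v = 1.781 − 0.933·log₁₀(100 − 91) = 0.89069.
t = T_v·H_d²/c_v = 0.89069×1.35²/2.7 = 0.6012 years.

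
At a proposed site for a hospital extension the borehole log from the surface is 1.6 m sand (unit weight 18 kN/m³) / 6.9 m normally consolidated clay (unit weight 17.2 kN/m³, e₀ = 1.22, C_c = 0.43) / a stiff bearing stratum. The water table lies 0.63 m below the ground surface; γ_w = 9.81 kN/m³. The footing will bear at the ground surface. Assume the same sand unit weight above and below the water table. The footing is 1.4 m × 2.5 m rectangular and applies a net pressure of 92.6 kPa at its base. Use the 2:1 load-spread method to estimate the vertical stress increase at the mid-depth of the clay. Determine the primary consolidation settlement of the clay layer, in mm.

Mid-depth of clay below the ground surface: z = 1.6 + 6.9/2 = 5.05 m.
Total vertical stress at mid-clay: σ_v = 18×1.6 + 17.2×3.45 = 88.14 kPa.
Pore pressure: u = 9.81×(5.05 − 0.63) = 43.36 kPa.
Initial effective stress: σ'_0 = σ_v − u = 88.14 − 43.36 = 44.78 kPa.
Stress increase at mid-clay by the 2:1 spreading method:
Δσ = qBL/((B+z)(L+z)) = 92.6×1.4×2.5/((1.4+5.05)(2.5+5.05)) = 6.6554 kPa
Final effective stress: σ'_f = σ'_0 + Δσ = 44.78 + 6.6554 = 51.435 kPa.
Normally consolidated clay, so the full stress increment lies on the virgin compression line:
S_c = C_c·H/(1+e₀)·log₁₀(σ'_f/σ'_0) = 0.43×6.9/(1+1.22)×log₁₀(51.435/44.78)
    = 1.3365 × 0.060175 = 0.08042 m

S_c ≈ 80.4 mm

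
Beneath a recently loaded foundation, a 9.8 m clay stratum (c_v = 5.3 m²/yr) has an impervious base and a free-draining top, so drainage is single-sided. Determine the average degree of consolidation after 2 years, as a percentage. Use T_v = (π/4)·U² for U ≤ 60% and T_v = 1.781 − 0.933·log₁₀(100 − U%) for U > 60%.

Drainage path length: H_d = H = 9.8 m (single drainage).
T_v = c_v·t/H_d² = 5.3×2/9.8² = 0.11037.
T_v = 0.11037 corresponds to the U ≤ 60% branch:
U = √(4T_v/π) = 0.3749

U ≈ 37.5 %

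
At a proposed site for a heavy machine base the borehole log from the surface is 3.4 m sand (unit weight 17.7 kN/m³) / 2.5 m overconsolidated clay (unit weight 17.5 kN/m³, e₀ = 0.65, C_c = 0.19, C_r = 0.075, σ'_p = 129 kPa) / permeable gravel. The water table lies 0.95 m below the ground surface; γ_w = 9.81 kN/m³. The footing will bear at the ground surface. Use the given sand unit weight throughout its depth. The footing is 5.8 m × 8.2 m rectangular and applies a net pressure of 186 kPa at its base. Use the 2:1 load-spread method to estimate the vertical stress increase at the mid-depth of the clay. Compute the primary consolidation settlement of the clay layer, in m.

S_c ≈ 0.044 m

Mid-depth of clay below the ground surface: z = 3.4 + 2.5/2 = 4.65 m.
Total vertical stress at mid-clay: σ_v = 17.7×3.4 + 17.5×1.25 = 82.055 kPa.
Pore pressure: u = 9.81×(4.65 − 0.95) = 36.297 kPa.
Initial effective stress: σ'_0 = σ_v − u = 82.055 − 36.297 = 45.758 kPa.
Stress increase at mid-clay by the 2:1 spreading method:
Δσ = qBL/((B+z)(L+z)) = 186×5.8×8.2/((5.8+4.65)(8.2+4.65)) = 65.877 kPa
Final effective stress: σ'_f = 45.758 + 65.877 = 111.63 kPa.
σ'_f = 111.63 ≤ σ'_p = 129 kPa, so the clay remains overconsolidated and only the recompression index applies:
S_c = C_r·H/(1+e₀)·log₁₀(σ'_f/σ'_0) = 0.075×2.5/1.65×log₁₀(111.63/45.758)
    = 0.11364 × 0.38731 = 0.04401 m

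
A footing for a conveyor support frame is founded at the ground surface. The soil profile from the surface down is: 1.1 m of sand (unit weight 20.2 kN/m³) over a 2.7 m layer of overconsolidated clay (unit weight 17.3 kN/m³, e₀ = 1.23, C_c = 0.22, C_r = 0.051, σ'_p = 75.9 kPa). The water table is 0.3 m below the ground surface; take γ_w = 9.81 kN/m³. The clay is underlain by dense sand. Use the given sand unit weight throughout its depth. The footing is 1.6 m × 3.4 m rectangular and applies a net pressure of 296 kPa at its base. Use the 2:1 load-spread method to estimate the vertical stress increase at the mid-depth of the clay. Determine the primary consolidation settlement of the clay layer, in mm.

Mid-depth of clay below the ground surface: z = 1.1 + 2.7/2 = 2.45 m.
Total vertical stress at mid-clay: σ_v = 20.2×1.1 + 17.3×1.35 = 45.575 kPa.
Pore pressure: u = 9.81×(2.45 − 0.3) = 21.091 kPa.
Initial effective stress: σ'_0 = σ_v − u = 45.575 − 21.091 = 24.484 kPa.
Stress increase at mid-clay by the 2:1 spreading method:
Δσ = qBL/((B+z)(L+z)) = 296×1.6×3.4/((1.6+2.45)(3.4+2.45)) = 67.964 kPa
Final effective stress: σ'_f = 24.484 + 67.964 = 92.448 kPa.
σ'_f = 92.448 > σ'_p = 75.9 kPa, so the stress path crosses the preconsolidation pressure — recompression up to σ'_p, then virgin compression beyond:
S_c = H/(1+e₀)·[C_r·log₁₀(σ'_p/σ'_0) + C_c·log₁₀(σ'_f/σ'_p)]
    = 2.7/2.23 × [0.051×log₁₀(75.9/24.484) + 0.22×log₁₀(92.448/75.9)]
    = 1.2108 × [0.025059 + 0.018844] = 0.05316 m

S_c ≈ 53.2 mm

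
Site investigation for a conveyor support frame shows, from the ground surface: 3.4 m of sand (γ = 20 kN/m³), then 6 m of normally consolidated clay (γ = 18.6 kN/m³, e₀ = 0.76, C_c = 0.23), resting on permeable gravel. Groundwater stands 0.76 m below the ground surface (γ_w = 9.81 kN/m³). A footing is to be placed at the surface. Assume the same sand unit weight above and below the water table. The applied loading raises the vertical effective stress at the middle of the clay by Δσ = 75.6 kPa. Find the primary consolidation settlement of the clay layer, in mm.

Mid-depth of clay below the ground surface: z = 3.4 + 6/2 = 6.4 m.
Total vertical stress at mid-clay: σ_v = 20×3.4 + 18.6×3 = 123.8 kPa.
Pore pressure: u = 9.81×(6.4 − 0.76) = 55.328 kPa.
Initial effective stress: σ'_0 = σ_v − u = 123.8 − 55.328 = 68.472 kPa.
Final effective stress: σ'_f = σ'_0 + Δσ = 68.472 + 75.6 = 144.07 kPa.
Normally consolidated clay, so the full stress increment lies on the virgin compression line:
S_c = C_c·H/(1+e₀)·log₁₀(σ'_f/σ'_0) = 0.23×6/(1+0.76)×log₁₀(144.07/68.472)
    = 0.78409 × 0.32306 = 0.2533 m

S_c ≈ 253 mm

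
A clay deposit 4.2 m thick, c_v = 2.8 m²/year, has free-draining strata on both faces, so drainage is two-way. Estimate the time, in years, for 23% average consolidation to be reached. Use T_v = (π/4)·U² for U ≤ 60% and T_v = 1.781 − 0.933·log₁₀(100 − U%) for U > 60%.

t ≈ 0.0654 years

Drainage path length: H_d = H/2 = 2.1 m (double drainage).
U ≤ 60%: T_v = (π/4)·U² = (π/4)×0.23² = 0.041548.
t = T_v·H_d²/c_v = 0.041548×2.1²/2.8 = 0.06544 years.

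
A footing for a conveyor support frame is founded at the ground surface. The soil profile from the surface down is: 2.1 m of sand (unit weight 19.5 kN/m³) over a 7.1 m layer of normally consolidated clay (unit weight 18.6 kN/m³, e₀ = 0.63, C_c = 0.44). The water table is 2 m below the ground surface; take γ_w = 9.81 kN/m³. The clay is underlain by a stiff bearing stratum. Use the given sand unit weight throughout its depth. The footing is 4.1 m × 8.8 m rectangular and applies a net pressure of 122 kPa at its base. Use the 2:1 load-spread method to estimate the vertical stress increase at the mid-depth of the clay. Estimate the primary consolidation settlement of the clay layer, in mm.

Mid-depth of clay below the ground surface: z = 2.1 + 7.1/2 = 5.65 m.
Total vertical stress at mid-clay: σ_v = 19.5×2.1 + 18.6×3.55 = 106.98 kPa.
Pore pressure: u = 9.81×(5.65 − 2) = 35.806 kPa.
Initial effective stress: σ'_0 = σ_v − u = 106.98 − 35.806 = 71.174 kPa.
Stress increase at mid-clay by the 2:1 spreading method:
Δσ = qBL/((B+z)(L+z)) = 122×4.1×8.8/((4.1+5.65)(8.8+5.65)) = 31.243 kPa
Final effective stress: σ'_f = σ'_0 + Δσ = 71.174 + 31.243 = 102.42 kPa.
Normally consolidated clay, so the full stress increment lies on the virgin compression line:
S_c = C_c·H/(1+e₀)·log₁₀(σ'_f/σ'_0) = 0.44×7.1/(1+0.63)×log₁₀(102.42/71.174)
    = 1.9166 × 0.15806 = 0.3029 m

S_c ≈ 303 mm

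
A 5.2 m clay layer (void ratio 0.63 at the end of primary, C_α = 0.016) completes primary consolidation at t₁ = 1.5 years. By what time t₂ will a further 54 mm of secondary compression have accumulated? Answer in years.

t₂ ≈ 17.1 years

S_s = C_α·H/(1+e_p)·log₁₀(t₂/t₁) ⇒ log₁₀(t₂/t₁) = S_s·(1+e_p)/(C_α·H).
log₁₀(t₂/t₁) = 0.054 × (1+0.63) / (0.016×5.2) = 1.058
t₂ = t₁ × 10^1.058 = 1.5 × 11.43 = 17.14 years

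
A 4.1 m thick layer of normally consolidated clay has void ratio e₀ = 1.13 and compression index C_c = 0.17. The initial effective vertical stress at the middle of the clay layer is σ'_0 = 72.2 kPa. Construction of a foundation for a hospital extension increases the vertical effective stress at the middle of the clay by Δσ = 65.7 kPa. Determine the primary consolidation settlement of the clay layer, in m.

S_c ≈ 0.092 m

Final effective stress: σ'_f = σ'_0 + Δσ = 72.2 + 65.7 = 137.9 kPa.
Normally consolidated clay, so the full stress increment lies on the virgin compression line:
S_c = C_c·H/(1+e₀)·log₁₀(σ'_f/σ'_0) = 0.17×4.1/(1+1.13)×log₁₀(137.9/72.2)
    = 0.32723 × 0.28103 = 0.09196 m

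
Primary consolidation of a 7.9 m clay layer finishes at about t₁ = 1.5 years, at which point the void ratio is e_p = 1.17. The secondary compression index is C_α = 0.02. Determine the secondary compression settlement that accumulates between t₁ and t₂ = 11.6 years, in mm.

Secondary compression: S_s = C_α·H/(1+e_p)·log₁₀(t₂/t₁)
S_s = 0.02×7.9/(1+1.17)×log₁₀(11.6/1.5)
    = 0.07281 × 0.8884 = 0.06468 m

S_s ≈ 64.7 mm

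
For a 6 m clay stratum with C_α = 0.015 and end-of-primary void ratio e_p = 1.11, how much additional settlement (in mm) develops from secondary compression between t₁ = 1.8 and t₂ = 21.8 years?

Secondary compression: S_s = C_α·H/(1+e_p)·log₁₀(t₂/t₁)
S_s = 0.015×6/(1+1.11)×log₁₀(21.8/1.8)
    = 0.04265 × 1.083 = 0.0462 m

S_s ≈ 46.2 mm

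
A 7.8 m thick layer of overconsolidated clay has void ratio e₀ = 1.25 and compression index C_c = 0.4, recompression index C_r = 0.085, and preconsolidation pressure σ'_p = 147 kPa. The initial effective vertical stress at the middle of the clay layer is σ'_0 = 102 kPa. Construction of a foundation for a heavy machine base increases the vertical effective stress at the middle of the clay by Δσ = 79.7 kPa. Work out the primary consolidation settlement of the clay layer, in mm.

Final effective stress: σ'_f = 102 + 79.7 = 181.7 kPa.
σ'_f = 181.7 > σ'_p = 147 kPa, so the stress path crosses the preconsolidation pressure — recompression up to σ'_p, then virgin compression beyond:
S_c = H/(1+e₀)·[C_r·log₁₀(σ'_p/σ'_0) + C_c·log₁₀(σ'_f/σ'_p)]
    = 7.8/2.25 × [0.085×log₁₀(147/102) + 0.4×log₁₀(181.7/147)]
    = 3.4667 × [0.013491 + 0.036815] = 0.1744 m

S_c ≈ 174 mm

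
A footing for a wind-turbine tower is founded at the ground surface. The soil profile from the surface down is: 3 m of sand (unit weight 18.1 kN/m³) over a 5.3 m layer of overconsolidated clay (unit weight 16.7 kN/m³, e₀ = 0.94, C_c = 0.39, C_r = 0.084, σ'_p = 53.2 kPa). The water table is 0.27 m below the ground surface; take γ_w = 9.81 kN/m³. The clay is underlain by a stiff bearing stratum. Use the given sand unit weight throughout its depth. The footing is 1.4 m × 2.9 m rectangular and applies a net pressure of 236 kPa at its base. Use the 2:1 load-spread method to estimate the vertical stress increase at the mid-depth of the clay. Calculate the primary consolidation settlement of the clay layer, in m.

S_c ≈ 0.0834 m

Mid-depth of clay below the ground surface: z = 3 + 5.3/2 = 5.65 m.
Total vertical stress at mid-clay: σ_v = 18.1×3 + 16.7×2.65 = 98.555 kPa.
Pore pressure: u = 9.81×(5.65 − 0.27) = 52.778 kPa.
Initial effective stress: σ'_0 = σ_v − u = 98.555 − 52.778 = 45.777 kPa.
Stress increase at mid-clay by the 2:1 spreading method:
Δσ = qBL/((B+z)(L+z)) = 236×1.4×2.9/((1.4+5.65)(2.9+5.65)) = 15.896 kPa
Final effective stress: σ'_f = 45.777 + 15.896 = 61.673 kPa.
σ'_f = 61.673 > σ'_p = 53.2 kPa, so the stress path crosses the preconsolidation pressure — recompression up to σ'_p, then virgin compression beyond:
S_c = H/(1+e₀)·[C_r·log₁₀(σ'_p/σ'_0) + C_c·log₁₀(σ'_f/σ'_p)]
    = 5.3/1.94 × [0.084×log₁₀(53.2/45.777) + 0.39×log₁₀(61.673/53.2)]
    = 2.732 × [0.0054822 + 0.025032] = 0.08336 m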